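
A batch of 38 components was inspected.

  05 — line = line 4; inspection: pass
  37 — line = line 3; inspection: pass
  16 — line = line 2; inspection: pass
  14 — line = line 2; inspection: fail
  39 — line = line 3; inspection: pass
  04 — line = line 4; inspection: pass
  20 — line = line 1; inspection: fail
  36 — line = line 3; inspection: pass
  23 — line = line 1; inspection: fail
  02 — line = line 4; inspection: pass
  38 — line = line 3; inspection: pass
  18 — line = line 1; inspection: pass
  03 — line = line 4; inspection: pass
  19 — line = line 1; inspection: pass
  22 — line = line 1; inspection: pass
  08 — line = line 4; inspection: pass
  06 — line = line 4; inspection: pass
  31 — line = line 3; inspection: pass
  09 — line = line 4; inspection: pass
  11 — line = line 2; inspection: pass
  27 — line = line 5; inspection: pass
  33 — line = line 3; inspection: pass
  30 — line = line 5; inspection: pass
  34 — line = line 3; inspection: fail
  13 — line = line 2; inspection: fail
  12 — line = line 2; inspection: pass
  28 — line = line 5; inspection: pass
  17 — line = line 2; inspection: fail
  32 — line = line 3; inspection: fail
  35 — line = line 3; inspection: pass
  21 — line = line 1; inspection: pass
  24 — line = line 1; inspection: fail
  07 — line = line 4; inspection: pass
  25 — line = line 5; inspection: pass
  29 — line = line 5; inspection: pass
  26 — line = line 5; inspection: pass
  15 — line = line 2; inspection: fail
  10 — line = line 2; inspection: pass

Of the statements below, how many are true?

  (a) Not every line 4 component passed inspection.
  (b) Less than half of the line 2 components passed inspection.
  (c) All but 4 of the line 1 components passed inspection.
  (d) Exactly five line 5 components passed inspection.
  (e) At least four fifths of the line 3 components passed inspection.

(a) line 4: |A| = 8, |A ∩ B| = 8; needs A ⊄ B (|A ∖ B| ≥ 1) — false.
(b) line 2: |A| = 8, |A ∩ B| = 4; needs |A ∩ B| < |A ∖ B| — false.
(c) line 1: |A| = 7, |A ∩ B| = 4; needs |A ∖ B| = 4 — false.
(d) line 5: |A| = 6, |A ∩ B| = 6; needs |A ∩ B| = 5 — false.
(e) line 3: |A| = 9, |A ∩ B| = 7; needs |A ∩ B| / |A| ≥ 4/5 — false.

0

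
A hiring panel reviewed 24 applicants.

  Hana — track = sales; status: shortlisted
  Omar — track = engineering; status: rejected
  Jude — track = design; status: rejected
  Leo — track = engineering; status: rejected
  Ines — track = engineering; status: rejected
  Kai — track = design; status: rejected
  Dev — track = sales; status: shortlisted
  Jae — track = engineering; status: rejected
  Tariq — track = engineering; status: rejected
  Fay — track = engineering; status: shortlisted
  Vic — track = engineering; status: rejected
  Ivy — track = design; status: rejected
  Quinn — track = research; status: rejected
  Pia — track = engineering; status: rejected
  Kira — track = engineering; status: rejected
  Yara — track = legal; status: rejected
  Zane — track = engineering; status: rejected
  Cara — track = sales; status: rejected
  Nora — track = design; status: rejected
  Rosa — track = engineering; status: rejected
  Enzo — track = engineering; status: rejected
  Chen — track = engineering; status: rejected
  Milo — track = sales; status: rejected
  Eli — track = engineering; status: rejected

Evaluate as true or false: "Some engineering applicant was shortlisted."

'Some engineering applicant was shortlisted' holds iff A ∩ B ≠ ∅ (|A ∩ B| ≥ 1).
A (the restrictor) = {Omar, Leo, Ines, Jae, Tariq, Fay, Vic, Pia, Kira, Zane, Rosa, Enzo, Chen, Eli}, |A| = 14.
A ∩ B = {Fay}, so |A ∩ B| = 1.
So the statement is true.

True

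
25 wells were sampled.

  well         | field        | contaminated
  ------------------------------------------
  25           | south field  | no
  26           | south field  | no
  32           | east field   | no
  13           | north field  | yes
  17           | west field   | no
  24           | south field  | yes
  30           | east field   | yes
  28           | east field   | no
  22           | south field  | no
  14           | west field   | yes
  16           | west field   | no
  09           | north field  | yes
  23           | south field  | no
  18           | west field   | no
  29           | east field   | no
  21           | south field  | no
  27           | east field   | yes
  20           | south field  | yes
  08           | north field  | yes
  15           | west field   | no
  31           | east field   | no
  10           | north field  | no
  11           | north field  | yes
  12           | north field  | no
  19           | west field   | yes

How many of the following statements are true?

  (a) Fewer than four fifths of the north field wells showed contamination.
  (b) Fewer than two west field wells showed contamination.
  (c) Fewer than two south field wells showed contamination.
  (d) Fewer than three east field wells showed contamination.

2

(a) north field: |A| = 6, |A ∩ B| = 4; needs |A ∩ B| / |A| < 4/5 — true.
(b) west field: |A| = 6, |A ∩ B| = 2; needs |A ∩ B| < 2 — false.
(c) south field: |A| = 7, |A ∩ B| = 2; needs |A ∩ B| < 2 — false.
(d) east field: |A| = 6, |A ∩ B| = 2; needs |A ∩ B| < 3 — true.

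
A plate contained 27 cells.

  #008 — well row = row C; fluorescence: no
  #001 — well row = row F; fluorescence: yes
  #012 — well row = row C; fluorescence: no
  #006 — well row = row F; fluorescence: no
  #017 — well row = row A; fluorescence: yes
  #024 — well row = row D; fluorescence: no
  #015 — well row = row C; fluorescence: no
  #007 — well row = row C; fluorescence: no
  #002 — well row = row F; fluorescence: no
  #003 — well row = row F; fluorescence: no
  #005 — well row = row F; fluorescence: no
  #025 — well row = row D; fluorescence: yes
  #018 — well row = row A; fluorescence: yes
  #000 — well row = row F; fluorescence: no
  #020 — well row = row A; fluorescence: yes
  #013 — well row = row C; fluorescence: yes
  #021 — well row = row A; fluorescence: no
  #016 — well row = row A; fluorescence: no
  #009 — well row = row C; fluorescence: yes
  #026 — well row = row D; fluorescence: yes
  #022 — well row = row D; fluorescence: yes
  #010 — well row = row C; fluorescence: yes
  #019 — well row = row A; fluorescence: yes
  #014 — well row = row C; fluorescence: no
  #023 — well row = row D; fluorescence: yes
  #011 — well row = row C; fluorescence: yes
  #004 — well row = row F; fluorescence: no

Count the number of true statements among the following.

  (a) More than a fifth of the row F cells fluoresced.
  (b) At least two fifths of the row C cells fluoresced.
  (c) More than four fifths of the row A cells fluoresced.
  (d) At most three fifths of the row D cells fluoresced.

1

(a) row F: |A| = 7, |A ∩ B| = 1; needs |A ∩ B| / |A| > 1/5 — false.
(b) row C: |A| = 9, |A ∩ B| = 4; needs |A ∩ B| / |A| ≥ 2/5 — true.
(c) row A: |A| = 6, |A ∩ B| = 4; needs |A ∩ B| / |A| > 4/5 — false.
(d) row D: |A| = 5, |A ∩ B| = 4; needs |A ∩ B| / |A| ≤ 3/5 — false.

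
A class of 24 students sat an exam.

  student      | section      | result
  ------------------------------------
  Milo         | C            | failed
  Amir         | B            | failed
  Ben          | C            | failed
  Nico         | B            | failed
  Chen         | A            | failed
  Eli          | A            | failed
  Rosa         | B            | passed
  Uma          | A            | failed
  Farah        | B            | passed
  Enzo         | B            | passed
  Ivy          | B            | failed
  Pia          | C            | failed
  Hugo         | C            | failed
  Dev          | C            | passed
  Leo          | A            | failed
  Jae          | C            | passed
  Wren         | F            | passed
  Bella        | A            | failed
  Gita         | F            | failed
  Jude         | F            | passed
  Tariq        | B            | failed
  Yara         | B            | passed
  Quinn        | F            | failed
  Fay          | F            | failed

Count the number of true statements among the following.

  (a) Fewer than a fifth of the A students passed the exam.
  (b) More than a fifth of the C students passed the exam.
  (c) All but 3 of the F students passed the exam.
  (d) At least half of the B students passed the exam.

4

(a) A: |A| = 5, |A ∩ B| = 0; needs |A ∩ B| / |A| < 1/5 — true.
(b) C: |A| = 6, |A ∩ B| = 2; needs |A ∩ B| / |A| > 1/5 — true.
(c) F: |A| = 5, |A ∩ B| = 2; needs |A ∖ B| = 3 — true.
(d) B: |A| = 8, |A ∩ B| = 4; needs |A ∩ B| ≥ |A ∖ B| — true.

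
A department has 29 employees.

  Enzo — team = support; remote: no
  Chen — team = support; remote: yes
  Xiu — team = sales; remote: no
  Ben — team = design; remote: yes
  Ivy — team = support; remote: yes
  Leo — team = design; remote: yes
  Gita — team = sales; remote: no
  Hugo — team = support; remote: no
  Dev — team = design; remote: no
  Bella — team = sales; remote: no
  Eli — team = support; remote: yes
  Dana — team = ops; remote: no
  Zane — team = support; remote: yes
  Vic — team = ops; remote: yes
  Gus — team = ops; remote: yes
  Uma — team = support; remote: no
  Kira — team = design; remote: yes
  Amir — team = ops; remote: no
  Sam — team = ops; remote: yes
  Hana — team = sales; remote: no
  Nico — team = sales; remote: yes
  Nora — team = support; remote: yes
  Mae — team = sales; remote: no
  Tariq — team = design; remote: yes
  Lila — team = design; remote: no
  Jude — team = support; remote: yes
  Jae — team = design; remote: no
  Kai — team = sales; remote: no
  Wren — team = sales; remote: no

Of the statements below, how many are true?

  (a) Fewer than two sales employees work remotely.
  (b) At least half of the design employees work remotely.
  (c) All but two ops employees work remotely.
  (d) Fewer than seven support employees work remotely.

4

(a) sales: |A| = 8, |A ∩ B| = 1; needs |A ∩ B| < 2 — true.
(b) design: |A| = 7, |A ∩ B| = 4; needs |A ∩ B| ≥ |A ∖ B| — true.
(c) ops: |A| = 5, |A ∩ B| = 3; needs |A ∖ B| = 2 — true.
(d) support: |A| = 9, |A ∩ B| = 6; needs |A ∩ B| < 7 — true.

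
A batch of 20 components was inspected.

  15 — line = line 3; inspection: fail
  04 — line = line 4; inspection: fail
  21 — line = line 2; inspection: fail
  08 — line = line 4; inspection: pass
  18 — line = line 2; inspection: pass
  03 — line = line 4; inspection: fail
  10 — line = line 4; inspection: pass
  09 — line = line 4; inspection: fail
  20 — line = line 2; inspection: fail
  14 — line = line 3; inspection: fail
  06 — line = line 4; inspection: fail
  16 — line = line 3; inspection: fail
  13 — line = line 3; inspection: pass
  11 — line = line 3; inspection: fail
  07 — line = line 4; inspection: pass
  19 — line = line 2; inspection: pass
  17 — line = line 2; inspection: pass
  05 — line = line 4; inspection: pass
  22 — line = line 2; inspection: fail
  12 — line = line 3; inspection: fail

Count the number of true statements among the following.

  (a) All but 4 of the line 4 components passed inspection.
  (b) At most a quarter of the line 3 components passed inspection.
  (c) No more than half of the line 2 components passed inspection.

(a) line 4: |A| = 8, |A ∩ B| = 4; needs |A ∖ B| = 4 — true.
(b) line 3: |A| = 6, |A ∩ B| = 1; needs |A ∩ B| / |A| ≤ 1/4 — true.
(c) line 2: |A| = 6, |A ∩ B| = 3; needs |A ∩ B| ≤ |A ∖ B| — true.

3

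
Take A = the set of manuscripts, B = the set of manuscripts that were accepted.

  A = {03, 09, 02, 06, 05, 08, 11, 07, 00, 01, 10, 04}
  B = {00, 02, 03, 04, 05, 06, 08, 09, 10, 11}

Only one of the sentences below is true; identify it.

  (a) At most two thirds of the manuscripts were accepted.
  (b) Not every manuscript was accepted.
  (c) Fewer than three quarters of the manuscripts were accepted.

|A| = 12, |A ∩ B| = 10, |A ∖ B| = 2.
(a) requires |A ∩ B| / |A| ≤ 2/3: false.
(b) requires A ⊄ B (|A ∖ B| ≥ 1): true.
(c) requires |A ∩ B| / |A| < 3/4: false.

(b)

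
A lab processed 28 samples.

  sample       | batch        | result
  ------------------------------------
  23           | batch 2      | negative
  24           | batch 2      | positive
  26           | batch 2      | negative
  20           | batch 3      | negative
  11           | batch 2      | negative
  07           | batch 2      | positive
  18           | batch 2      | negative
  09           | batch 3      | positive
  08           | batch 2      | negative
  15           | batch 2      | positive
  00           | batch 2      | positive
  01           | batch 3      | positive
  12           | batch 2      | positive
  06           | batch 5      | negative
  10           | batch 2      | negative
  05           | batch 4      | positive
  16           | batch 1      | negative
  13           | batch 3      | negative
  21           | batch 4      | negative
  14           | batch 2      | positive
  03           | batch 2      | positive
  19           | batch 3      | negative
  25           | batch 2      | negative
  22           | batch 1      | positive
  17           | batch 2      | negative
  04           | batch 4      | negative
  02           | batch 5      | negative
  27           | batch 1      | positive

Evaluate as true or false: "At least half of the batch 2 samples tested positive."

False

Truth condition: |A ∩ B| ≥ |A ∖ B|.
|A| = 15, |A ∩ B| = 7, |A ∖ B| = 8.
7 < 8, so the statement is false.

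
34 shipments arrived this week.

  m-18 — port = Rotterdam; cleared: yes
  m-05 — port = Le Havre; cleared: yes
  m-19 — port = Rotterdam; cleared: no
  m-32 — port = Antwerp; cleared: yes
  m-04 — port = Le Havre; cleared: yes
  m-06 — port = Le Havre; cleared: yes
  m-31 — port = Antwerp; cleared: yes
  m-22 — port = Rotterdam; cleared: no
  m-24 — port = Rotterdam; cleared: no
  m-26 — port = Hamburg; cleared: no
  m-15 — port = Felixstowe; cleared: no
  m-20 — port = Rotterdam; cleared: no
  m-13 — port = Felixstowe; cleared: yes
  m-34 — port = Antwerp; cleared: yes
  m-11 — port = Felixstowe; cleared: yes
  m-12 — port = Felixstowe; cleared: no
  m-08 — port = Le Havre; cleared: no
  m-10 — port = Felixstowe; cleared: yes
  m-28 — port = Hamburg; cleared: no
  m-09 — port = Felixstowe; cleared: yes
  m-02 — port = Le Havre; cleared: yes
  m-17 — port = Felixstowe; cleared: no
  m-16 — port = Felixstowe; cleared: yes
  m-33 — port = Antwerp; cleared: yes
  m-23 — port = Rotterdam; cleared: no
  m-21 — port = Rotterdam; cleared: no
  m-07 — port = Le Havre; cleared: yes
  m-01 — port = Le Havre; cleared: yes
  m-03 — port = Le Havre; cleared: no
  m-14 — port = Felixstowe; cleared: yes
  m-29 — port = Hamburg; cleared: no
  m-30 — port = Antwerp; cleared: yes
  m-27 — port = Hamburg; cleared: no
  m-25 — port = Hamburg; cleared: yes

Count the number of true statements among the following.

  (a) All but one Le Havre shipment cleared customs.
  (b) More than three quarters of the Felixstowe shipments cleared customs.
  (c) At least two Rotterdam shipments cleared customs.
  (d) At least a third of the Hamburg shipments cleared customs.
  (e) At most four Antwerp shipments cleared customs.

(a) Le Havre: |A| = 8, |A ∩ B| = 6; needs |A ∖ B| = 1 — false.
(b) Felixstowe: |A| = 9, |A ∩ B| = 6; needs |A ∩ B| / |A| > 3/4 — false.
(c) Rotterdam: |A| = 7, |A ∩ B| = 1; needs |A ∩ B| ≥ 2 — false.
(d) Hamburg: |A| = 5, |A ∩ B| = 1; needs |A ∩ B| / |A| ≥ 1/3 — false.
(e) Antwerp: |A| = 5, |A ∩ B| = 5; needs |A ∩ B| ≤ 4 — false.

0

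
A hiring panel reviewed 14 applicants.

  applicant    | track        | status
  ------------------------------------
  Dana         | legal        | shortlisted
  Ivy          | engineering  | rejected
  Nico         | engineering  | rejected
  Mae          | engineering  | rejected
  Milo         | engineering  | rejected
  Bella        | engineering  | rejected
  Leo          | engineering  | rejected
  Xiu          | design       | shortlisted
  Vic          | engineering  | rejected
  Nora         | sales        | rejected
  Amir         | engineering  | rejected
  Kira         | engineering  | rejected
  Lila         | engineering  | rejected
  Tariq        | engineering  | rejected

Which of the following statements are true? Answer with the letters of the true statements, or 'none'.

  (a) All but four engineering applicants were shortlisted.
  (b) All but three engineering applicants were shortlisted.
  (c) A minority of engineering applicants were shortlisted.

|A| = 11, |A ∩ B| = 0, |A ∖ B| = 11.
(a) |A ∖ B| = 4: fails.
(b) |A ∖ B| = 3: fails.
(c) |A ∩ B| < |A ∖ B|: holds.

(c)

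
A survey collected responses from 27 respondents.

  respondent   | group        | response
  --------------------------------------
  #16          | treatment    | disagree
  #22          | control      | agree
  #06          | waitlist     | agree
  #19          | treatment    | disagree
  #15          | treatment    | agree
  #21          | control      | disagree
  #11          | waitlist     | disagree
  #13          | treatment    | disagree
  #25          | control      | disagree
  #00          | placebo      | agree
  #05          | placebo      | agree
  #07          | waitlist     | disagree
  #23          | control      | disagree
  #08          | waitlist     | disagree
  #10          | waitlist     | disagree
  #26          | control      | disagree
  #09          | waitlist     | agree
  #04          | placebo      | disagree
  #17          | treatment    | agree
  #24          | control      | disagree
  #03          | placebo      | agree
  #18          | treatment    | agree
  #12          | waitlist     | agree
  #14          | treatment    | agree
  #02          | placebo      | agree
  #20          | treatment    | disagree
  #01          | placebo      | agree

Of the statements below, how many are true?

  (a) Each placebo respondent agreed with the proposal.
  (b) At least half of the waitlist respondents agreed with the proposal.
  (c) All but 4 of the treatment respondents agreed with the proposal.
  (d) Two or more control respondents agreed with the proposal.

(a) placebo: |A| = 6, |A ∩ B| = 5; needs A ⊆ B, i.e. every element of A is in B (|A ∖ B| = 0) — false.
(b) waitlist: |A| = 7, |A ∩ B| = 3; needs |A ∩ B| ≥ |A ∖ B| — false.
(c) treatment: |A| = 8, |A ∩ B| = 4; needs |A ∖ B| = 4 — true.
(d) control: |A| = 6, |A ∩ B| = 1; needs |A ∩ B| ≥ 2 — false.

1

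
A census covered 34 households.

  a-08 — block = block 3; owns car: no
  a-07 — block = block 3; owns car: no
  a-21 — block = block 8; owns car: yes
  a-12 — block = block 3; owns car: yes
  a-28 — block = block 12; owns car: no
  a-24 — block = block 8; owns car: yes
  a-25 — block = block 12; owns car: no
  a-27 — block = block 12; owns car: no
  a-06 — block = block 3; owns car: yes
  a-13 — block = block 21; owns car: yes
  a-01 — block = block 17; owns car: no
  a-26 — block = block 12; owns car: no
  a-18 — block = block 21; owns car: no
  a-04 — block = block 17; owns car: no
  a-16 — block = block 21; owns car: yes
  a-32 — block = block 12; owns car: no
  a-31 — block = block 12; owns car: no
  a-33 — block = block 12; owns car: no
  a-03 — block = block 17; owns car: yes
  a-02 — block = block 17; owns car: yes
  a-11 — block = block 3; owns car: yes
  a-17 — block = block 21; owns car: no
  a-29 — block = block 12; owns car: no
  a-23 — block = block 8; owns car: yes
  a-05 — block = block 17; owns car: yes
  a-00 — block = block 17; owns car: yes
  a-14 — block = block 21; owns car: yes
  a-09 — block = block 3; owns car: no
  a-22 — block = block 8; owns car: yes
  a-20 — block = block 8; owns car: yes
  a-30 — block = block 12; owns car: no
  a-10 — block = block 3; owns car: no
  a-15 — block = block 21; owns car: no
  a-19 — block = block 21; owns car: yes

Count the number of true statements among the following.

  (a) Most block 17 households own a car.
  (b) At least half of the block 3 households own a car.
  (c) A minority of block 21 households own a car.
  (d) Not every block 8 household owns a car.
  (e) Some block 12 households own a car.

1

(a) block 17: |A| = 6, |A ∩ B| = 4; needs |A ∩ B| > |A ∖ B| — true.
(b) block 3: |A| = 7, |A ∩ B| = 3; needs |A ∩ B| ≥ |A ∖ B| — false.
(c) block 21: |A| = 7, |A ∩ B| = 4; needs |A ∩ B| < |A ∖ B| — false.
(d) block 8: |A| = 5, |A ∩ B| = 5; needs A ⊄ B (|A ∖ B| ≥ 1) — false.
(e) block 12: |A| = 9, |A ∩ B| = 0; needs A ∩ B ≠ ∅ (|A ∩ B| ≥ 1) — false.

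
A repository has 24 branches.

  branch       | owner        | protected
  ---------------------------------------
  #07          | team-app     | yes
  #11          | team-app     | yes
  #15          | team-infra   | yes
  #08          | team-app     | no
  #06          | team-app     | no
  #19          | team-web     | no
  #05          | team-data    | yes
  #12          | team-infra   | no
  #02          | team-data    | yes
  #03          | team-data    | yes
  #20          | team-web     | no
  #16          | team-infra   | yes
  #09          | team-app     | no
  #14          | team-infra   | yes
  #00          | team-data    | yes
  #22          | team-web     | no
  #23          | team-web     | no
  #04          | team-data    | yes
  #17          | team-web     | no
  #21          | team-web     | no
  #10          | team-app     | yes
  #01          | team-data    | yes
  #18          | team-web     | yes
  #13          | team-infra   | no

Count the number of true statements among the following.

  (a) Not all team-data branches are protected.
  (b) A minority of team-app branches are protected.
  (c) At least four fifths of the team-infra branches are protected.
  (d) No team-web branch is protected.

0

(a) team-data: |A| = 6, |A ∩ B| = 6; needs A ⊄ B (|A ∖ B| ≥ 1) — false.
(b) team-app: |A| = 6, |A ∩ B| = 3; needs |A ∩ B| < |A ∖ B| — false.
(c) team-infra: |A| = 5, |A ∩ B| = 3; needs |A ∩ B| / |A| ≥ 4/5 — false.
(d) team-web: |A| = 7, |A ∩ B| = 1; needs A ∩ B = ∅ (|A ∩ B| = 0) — false.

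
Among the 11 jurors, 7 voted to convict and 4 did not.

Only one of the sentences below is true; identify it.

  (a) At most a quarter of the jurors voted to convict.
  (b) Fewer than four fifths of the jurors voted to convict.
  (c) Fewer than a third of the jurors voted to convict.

(b)

|A| = 11, |A ∩ B| = 7, |A ∖ B| = 4.
(a) requires |A ∩ B| / |A| ≤ 1/4: false.
(b) requires |A ∩ B| / |A| < 4/5: true.
(c) requires |A ∩ B| / |A| < 1/3: false.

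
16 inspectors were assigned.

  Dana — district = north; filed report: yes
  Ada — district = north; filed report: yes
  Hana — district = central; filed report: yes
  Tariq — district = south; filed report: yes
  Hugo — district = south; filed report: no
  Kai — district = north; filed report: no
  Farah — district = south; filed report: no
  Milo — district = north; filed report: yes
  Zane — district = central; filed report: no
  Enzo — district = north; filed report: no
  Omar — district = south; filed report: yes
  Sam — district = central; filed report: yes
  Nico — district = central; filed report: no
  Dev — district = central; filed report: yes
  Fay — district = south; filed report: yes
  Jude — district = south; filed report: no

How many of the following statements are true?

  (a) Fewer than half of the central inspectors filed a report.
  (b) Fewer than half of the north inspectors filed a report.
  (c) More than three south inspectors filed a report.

(a) central: |A| = 5, |A ∩ B| = 3; needs |A ∩ B| < |A ∖ B| — false.
(b) north: |A| = 5, |A ∩ B| = 3; needs |A ∩ B| < |A ∖ B| — false.
(c) south: |A| = 6, |A ∩ B| = 3; needs |A ∩ B| > 3 — false.

0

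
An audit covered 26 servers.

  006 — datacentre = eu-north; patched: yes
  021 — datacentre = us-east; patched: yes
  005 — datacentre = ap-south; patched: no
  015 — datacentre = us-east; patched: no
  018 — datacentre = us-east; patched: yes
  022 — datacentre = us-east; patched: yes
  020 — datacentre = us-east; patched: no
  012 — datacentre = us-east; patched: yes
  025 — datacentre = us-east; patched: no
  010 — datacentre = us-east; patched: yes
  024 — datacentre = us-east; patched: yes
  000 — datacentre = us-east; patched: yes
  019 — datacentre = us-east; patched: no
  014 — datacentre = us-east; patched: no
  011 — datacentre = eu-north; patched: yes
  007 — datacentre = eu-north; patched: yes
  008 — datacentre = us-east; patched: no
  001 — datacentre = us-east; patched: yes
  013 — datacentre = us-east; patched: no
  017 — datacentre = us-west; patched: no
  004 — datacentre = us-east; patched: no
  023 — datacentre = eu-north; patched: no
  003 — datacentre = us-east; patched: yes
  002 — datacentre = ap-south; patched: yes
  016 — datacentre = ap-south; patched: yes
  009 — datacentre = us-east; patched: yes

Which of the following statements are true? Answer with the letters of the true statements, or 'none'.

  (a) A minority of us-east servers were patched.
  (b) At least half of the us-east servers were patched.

(b)

|A| = 18, |A ∩ B| = 10, |A ∖ B| = 8.
(a) |A ∩ B| < |A ∖ B|: fails.
(b) |A ∩ B| ≥ |A ∖ B|: holds.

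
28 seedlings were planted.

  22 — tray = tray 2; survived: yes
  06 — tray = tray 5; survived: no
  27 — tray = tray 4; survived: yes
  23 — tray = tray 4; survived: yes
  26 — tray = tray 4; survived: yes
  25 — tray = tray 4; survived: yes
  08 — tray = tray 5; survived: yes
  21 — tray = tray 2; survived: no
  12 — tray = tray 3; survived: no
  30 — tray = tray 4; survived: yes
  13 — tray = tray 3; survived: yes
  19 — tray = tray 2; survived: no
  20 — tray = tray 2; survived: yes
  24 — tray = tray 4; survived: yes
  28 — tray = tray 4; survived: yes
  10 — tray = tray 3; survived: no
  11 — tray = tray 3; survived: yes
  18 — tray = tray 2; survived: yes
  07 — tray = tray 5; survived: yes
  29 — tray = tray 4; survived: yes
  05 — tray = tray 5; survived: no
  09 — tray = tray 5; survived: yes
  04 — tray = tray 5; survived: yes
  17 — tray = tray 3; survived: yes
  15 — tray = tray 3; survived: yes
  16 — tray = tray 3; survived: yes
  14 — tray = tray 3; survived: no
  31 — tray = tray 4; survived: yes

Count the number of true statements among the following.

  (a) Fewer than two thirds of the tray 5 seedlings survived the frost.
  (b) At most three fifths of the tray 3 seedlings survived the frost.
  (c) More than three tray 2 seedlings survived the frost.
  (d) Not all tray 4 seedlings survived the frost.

(a) tray 5: |A| = 6, |A ∩ B| = 4; needs |A ∩ B| / |A| < 2/3 — false.
(b) tray 3: |A| = 8, |A ∩ B| = 5; needs |A ∩ B| / |A| ≤ 3/5 — false.
(c) tray 2: |A| = 5, |A ∩ B| = 3; needs |A ∩ B| > 3 — false.
(d) tray 4: |A| = 9, |A ∩ B| = 9; needs A ⊄ B (|A ∖ B| ≥ 1) — false.

0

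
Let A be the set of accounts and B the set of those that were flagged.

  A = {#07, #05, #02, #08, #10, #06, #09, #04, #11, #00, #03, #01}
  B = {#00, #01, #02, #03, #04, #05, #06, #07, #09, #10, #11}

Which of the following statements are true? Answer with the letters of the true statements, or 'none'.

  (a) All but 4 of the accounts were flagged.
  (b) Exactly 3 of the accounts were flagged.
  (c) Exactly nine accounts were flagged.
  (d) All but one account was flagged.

|A| = 12, |A ∩ B| = 11, |A ∖ B| = 1.
(a) |A ∖ B| = 4: fails.
(b) |A ∩ B| = 3: fails.
(c) |A ∩ B| = 9: fails.
(d) |A ∖ B| = 1: holds.

(d)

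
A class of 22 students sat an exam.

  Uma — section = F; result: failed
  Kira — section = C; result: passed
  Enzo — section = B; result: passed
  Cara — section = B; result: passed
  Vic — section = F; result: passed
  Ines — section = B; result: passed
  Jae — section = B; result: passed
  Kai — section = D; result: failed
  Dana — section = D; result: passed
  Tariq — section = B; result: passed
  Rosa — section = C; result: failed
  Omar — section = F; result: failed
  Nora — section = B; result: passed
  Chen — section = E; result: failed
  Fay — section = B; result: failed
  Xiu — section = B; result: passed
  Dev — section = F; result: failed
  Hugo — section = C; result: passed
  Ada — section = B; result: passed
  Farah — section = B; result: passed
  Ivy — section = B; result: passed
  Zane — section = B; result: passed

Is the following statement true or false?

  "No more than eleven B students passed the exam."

'No more than eleven B students passed the exam' holds iff |A ∩ B| ≤ 11.
A (the restrictor) = {Enzo, Cara, Ines, Jae, Tariq, Nora, Fay, Xiu, Ada, Farah, Ivy, Zane}, |A| = 12.
A ∩ B = {Enzo, Cara, Ines, Jae, Tariq, Nora, Xiu, Ada, Farah, Ivy, Zane}, so |A ∩ B| = 11.
|A ∩ B| = 11, so the statement is true.

True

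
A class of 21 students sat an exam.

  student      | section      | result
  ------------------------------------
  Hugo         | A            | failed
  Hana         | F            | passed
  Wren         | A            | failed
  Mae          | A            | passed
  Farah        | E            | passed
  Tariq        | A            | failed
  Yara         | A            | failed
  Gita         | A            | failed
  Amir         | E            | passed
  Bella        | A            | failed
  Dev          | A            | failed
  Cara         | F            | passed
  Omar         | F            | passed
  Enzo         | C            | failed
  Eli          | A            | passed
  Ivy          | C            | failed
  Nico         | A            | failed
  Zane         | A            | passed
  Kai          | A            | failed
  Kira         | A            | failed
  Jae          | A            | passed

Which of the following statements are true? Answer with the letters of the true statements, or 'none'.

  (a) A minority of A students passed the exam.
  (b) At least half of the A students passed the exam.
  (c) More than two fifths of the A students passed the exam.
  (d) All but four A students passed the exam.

(a)

|A| = 14, |A ∩ B| = 4, |A ∖ B| = 10.
(a) |A ∩ B| < |A ∖ B|: holds.
(b) |A ∩ B| ≥ |A ∖ B|: fails.
(c) |A ∩ B| / |A| > 2/5: fails.
(d) |A ∖ B| = 4: fails.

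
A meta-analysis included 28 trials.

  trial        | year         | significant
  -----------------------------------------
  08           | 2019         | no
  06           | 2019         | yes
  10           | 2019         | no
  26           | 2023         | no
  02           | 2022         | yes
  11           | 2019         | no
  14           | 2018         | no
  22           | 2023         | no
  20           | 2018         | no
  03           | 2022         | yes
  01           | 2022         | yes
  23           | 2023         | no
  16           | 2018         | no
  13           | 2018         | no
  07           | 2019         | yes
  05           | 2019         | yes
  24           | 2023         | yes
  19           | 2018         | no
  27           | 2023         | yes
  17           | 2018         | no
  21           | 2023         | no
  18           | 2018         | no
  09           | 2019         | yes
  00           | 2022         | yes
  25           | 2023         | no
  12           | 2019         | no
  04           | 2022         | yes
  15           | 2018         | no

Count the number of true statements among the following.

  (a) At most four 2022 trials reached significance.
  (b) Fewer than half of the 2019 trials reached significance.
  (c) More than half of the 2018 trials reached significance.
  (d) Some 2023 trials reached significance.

1

(a) 2022: |A| = 5, |A ∩ B| = 5; needs |A ∩ B| ≤ 4 — false.
(b) 2019: |A| = 8, |A ∩ B| = 4; needs |A ∩ B| < |A ∖ B| — false.
(c) 2018: |A| = 8, |A ∩ B| = 0; needs |A ∩ B| > |A ∖ B| — false.
(d) 2023: |A| = 7, |A ∩ B| = 2; needs A ∩ B ≠ ∅ (|A ∩ B| ≥ 1) — true.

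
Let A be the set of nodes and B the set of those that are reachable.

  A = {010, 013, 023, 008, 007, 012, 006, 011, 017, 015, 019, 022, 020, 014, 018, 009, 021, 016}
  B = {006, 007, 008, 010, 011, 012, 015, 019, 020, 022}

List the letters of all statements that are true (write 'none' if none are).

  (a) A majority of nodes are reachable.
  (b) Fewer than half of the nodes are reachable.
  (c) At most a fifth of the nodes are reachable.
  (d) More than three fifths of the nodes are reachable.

|A| = 18, |A ∩ B| = 10, |A ∖ B| = 8.
(a) |A ∩ B| > |A ∖ B|: holds.
(b) |A ∩ B| < |A ∖ B|: fails.
(c) |A ∩ B| / |A| ≤ 1/5: fails.
(d) |A ∩ B| / |A| > 3/5: fails.

(a)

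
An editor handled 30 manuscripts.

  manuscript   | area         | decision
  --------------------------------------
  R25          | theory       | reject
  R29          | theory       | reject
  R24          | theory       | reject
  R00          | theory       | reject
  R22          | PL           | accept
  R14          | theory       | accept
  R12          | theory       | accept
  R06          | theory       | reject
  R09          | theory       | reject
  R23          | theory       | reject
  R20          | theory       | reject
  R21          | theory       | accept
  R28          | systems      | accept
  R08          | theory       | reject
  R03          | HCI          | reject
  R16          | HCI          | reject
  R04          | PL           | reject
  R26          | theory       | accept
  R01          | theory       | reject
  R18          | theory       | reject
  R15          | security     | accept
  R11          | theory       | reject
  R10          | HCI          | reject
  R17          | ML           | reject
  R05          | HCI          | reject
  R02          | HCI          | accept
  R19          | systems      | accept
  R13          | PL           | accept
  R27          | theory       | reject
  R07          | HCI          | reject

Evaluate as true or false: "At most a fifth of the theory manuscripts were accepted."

False

Truth condition: |A ∩ B| / |A| ≤ 1/5.
|A| = 17, |A ∩ B| = 4, |A ∖ B| = 13.
|A ∩ B|/|A| = 4/17, so the statement is false.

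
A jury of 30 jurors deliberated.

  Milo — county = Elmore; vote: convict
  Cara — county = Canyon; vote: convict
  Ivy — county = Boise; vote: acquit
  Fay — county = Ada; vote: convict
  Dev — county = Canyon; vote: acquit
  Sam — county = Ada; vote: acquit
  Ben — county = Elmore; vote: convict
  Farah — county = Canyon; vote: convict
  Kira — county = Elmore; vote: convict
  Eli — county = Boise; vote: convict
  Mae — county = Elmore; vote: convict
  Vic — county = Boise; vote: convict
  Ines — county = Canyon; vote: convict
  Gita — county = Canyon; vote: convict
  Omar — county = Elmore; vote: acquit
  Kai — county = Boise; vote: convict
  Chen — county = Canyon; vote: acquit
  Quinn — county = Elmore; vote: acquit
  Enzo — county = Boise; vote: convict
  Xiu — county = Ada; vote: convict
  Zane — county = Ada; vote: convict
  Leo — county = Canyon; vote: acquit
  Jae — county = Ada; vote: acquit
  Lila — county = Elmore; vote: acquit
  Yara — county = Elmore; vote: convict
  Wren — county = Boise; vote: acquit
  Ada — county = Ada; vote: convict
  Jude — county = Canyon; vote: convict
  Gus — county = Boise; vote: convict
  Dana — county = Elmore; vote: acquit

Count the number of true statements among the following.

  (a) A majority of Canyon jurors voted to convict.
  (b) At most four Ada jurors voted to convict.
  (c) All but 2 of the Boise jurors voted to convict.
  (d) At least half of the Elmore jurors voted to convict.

(a) Canyon: |A| = 8, |A ∩ B| = 5; needs |A ∩ B| > |A ∖ B| — true.
(b) Ada: |A| = 6, |A ∩ B| = 4; needs |A ∩ B| ≤ 4 — true.
(c) Boise: |A| = 7, |A ∩ B| = 5; needs |A ∖ B| = 2 — true.
(d) Elmore: |A| = 9, |A ∩ B| = 5; needs |A ∩ B| ≥ |A ∖ B| — true.

4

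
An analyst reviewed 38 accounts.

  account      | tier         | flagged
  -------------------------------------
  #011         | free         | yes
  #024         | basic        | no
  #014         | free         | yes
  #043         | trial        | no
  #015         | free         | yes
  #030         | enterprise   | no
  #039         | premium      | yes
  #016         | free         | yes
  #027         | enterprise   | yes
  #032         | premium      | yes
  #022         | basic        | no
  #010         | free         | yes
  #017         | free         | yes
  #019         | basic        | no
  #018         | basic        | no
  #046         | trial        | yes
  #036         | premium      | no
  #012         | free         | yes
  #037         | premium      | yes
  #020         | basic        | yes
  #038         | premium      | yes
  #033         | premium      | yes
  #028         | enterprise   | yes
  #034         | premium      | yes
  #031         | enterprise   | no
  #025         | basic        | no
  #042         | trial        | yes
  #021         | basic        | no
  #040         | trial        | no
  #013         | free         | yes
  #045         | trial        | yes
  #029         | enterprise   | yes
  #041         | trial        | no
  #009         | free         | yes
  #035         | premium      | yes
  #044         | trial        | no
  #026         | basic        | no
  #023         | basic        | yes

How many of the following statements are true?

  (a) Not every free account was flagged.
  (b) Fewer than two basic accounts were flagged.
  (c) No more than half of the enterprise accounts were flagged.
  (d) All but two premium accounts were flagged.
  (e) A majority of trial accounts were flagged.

0

(a) free: |A| = 9, |A ∩ B| = 9; needs A ⊄ B (|A ∖ B| ≥ 1) — false.
(b) basic: |A| = 9, |A ∩ B| = 2; needs |A ∩ B| < 2 — false.
(c) enterprise: |A| = 5, |A ∩ B| = 3; needs |A ∩ B| ≤ |A ∖ B| — false.
(d) premium: |A| = 8, |A ∩ B| = 7; needs |A ∖ B| = 2 — false.
(e) trial: |A| = 7, |A ∩ B| = 3; needs |A ∩ B| > |A ∖ B| — false.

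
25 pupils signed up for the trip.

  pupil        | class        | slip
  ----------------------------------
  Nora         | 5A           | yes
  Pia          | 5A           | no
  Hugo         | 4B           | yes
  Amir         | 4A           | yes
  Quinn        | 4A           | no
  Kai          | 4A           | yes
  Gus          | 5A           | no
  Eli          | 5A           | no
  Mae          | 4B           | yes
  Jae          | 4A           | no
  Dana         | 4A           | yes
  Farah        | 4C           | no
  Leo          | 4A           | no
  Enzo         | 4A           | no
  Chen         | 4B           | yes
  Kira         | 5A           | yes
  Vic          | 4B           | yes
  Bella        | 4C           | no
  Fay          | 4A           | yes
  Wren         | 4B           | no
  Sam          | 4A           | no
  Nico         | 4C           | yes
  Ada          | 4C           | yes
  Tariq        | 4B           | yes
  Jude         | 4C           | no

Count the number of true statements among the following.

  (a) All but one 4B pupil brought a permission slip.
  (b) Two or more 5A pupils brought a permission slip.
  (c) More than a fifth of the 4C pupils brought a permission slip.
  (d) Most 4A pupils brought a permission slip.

3

(a) 4B: |A| = 6, |A ∩ B| = 5; needs |A ∖ B| = 1 — true.
(b) 5A: |A| = 5, |A ∩ B| = 2; needs |A ∩ B| ≥ 2 — true.
(c) 4C: |A| = 5, |A ∩ B| = 2; needs |A ∩ B| / |A| > 1/5 — true.
(d) 4A: |A| = 9, |A ∩ B| = 4; needs |A ∩ B| > |A ∖ B| — false.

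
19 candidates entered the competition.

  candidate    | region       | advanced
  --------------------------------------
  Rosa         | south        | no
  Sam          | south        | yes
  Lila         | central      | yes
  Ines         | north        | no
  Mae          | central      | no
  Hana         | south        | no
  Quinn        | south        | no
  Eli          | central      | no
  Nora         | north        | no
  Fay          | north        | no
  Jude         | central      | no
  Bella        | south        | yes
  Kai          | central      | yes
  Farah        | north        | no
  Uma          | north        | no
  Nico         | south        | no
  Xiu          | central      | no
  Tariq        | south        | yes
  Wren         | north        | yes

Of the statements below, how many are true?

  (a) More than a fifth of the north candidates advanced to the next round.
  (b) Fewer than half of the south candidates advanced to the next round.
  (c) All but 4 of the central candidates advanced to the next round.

(a) north: |A| = 6, |A ∩ B| = 1; needs |A ∩ B| / |A| > 1/5 — false.
(b) south: |A| = 7, |A ∩ B| = 3; needs |A ∩ B| < |A ∖ B| — true.
(c) central: |A| = 6, |A ∩ B| = 2; needs |A ∖ B| = 4 — true.

2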